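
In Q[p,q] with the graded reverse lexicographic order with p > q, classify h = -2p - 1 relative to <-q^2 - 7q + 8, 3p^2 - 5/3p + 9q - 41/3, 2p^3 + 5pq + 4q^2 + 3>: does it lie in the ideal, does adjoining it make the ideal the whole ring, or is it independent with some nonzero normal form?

First compute the reduced Gröbner basis of I by Buchberger's algorithm.
f_1 = -q^2 - 7q + 8, LT = q^2.
f_2 = 3p^2 - 5/3p + 9q - 41/3, LT = p^2.
f_3 = 2p^3 + 5pq + 4q^2 + 3, LT = p^3.

S(f_2,f_3): lcm = p^3. S = -5/9p^2 + 1/2pq - 2q^2 - 41/9p - 3/2.
  leading term p^2: subtract (-5/27)·f_2 from -5/9p^2 + 1/2pq - 2q^2 - 41/9p - 3/2 → 1/2pq - 2q^2 - 394/81p + 5/3q - 653/162
  leading term pq: no divisor's leading term divides it; move 1/2pq to the remainder.
  leading term q^2: subtract (2)·f_1 from -2q^2 - 394/81p + 5/3q - 653/162 → -394/81p + 47/3q - 3245/162
  leading term p: no divisor's leading term divides it; move -394/81p to the remainder.
  leading term q: no divisor's leading term divides it; move 47/3q to the remainder.
  leading term 1: no divisor's leading term divides it; move -3245/162 to the remainder.
  remainder 1/2pq - 394/81p + 47/3q - 3245/162 ≠ 0; add k_4 = 1/2pq - 394/81p + 47/3q - 3245/162 to the basis.

S(f_1,k_4): lcm = pq^2. S = 1355/81pq - 94/3q^2 - 8p + 3245/81q.
  leading term pq: subtract (2710/81)·k_4 from 1355/81pq - 94/3q^2 - 8p + 3245/81q → -94/3q^2 + 1015252/6561p - 117635/243q + 4396975/6561
  leading term q^2: subtract (94/3)·f_1 from -94/3q^2 + 1015252/6561p - 117635/243q + 4396975/6561 → 1015252/6561p - 64337/243q + 2752351/6561
  leading term p: no divisor's leading term divides it; move 1015252/6561p to the remainder.
  leading term q: no divisor's leading term divides it; move -64337/243q to the remainder.
  leading term 1: no divisor's leading term divides it; move 2752351/6561 to the remainder.
  remainder 1015252/6561p - 64337/243q + 2752351/6561 ≠ 0; add k_5 = 1015252/6561p - 64337/243q + 2752351/6561 to the basis.

S(f_2,k_4): lcm = p^2q. S = 788/81p^2 - 287/9pq + 3q^2 + 3245/81p - 41/9q.
  leading term p^2: subtract (788/243)·f_2 from 788/81p^2 - 287/9pq + 3q^2 + 3245/81p - 41/9q → -287/9pq + 3q^2 + 33145/729p - 911/27q + 32308/729
  leading term pq: subtract (-574/9)·k_4 from -287/9pq + 3q^2 + 33145/729p - 911/27q + 32308/729 → 3q^2 - 64337/243p + 8689/9q - 299669/243
  leading term q^2: subtract (-3)·f_1 from 3q^2 - 64337/243p + 8689/9q - 299669/243 → -64337/243p + 8500/9q - 293837/243
  leading term p: subtract (-2457/1436)·k_5 from -64337/243p + 8500/9q - 293837/243 → 2117111/4308q - 2117111/4308
  leading term q: no divisor's leading term divides it; move 2117111/4308q to the remainder.
  leading term 1: no divisor's leading term divides it; move -2117111/4308 to the remainder.
  remainder 2117111/4308q - 2117111/4308 ≠ 0; add k_6 = 2117111/4308q - 2117111/4308 to the basis.

The other S-polynomials (S(f_1,f_2), S(f_1,f_3), S(f_3,k_4), S(f_1,k_5), S(f_2,k_5), S(f_3,k_5), S(k_4,k_5), S(f_1,k_6), S(f_2,k_6), S(f_3,k_6), S(k_4,k_6), S(k_5,k_6)) all reduce to 0 modulo the current basis, so we have a Gröbner basis.
Inter-reduce: drop elements whose leading term is divisible by another's, tail-reduce, and make monic.
Reduced Gröbner basis: {p + 1, q - 1}.
Label its elements g_1 = p + 1, g_2 = q - 1.

Reduce h = -2p - 1 modulo G:
  leading term p: subtract (-2)·g_1 from -2p - 1 → 1
  leading term 1: no divisor's leading term divides it; move 1 to the remainder.
  normal form = 1.
The normal form is nonzero, so h ∉ I. Since h minus its normal form lies in I, I + (h) = I + (r) where r = 1; decide whether this ideal is the whole ring.
Here r = 1 is a nonzero constant, hence a unit: 1 ∈ I + (h), the Gröbner basis of I + (h) is {1}, and the enlarged system has no common solution — adjoining h is inconsistent.

Adjoining -2p - 1 makes the ideal the whole ring: the system is inconsistent.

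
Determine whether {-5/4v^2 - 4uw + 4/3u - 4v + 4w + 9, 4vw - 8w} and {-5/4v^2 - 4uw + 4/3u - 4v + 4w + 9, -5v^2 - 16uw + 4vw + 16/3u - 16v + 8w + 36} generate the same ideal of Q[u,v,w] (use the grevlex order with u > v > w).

Yes, the ideals are equal.

For a fixed monomial order, each ideal has a unique reduced Gröbner basis; comparing bases decides equality.
Buchberger on the first generating set:
f_1 = -5/4v^2 - 4uw + 4/3u - 4v + 4w + 9, LT = v^2.
f_2 = 4vw - 8w, LT = vw.

S(f_1,f_2): lcm = v^2w. S = 16/5uw^2 - 16/15uw + 26/5vw - 16/5w^2 - 36/5w.
  leading term uw^2: no divisor's leading term divides it; move 16/5uw^2 to the remainder.
  leading term uw: no divisor's leading term divides it; move -16/15uw to the remainder.
  leading term vw: subtract (13/10)·f_2 from 26/5vw - 16/5w^2 - 36/5w → -16/5w^2 + 16/5w
  leading term w^2: no divisor's leading term divides it; move -16/5w^2 to the remainder.
  leading term w: no divisor's leading term divides it; move 16/5w to the remainder.
  remainder 16/5uw^2 - 16/15uw - 16/5w^2 + 16/5w ≠ 0; add g_3 = 16/5uw^2 - 16/15uw - 16/5w^2 + 16/5w to the basis.

S(f_1,g_3): leading monomials are coprime, so the S-polynomial reduces to 0 (Buchberger's first criterion).
S(f_2,g_3): lcm = uvw^2. S = 1/3uvw - 2uw^2 + vw^2 - vw.
  leading term uvw: subtract (1/12u)·f_2 from 1/3uvw - 2uw^2 + vw^2 - vw → -2uw^2 + vw^2 + 2/3uw - vw
  leading term uw^2: subtract (-5/8)·g_3 from -2uw^2 + vw^2 + 2/3uw - vw → vw^2 - vw - 2w^2 + 2w
  leading term vw^2: subtract (1/4w)·f_2 from vw^2 - vw - 2w^2 + 2w → -vw + 2w
  leading term vw: subtract (-1/4)·f_2 from -vw + 2w → 0
  remainder 0.

Every S-polynomial of the final basis reduces to 0, so we have a Gröbner basis.
Inter-reduce: drop elements whose leading term is divisible by another's, tail-reduce, and make monic.
Reduced Gröbner basis: {uw^2 - 1/3uw - w^2 + w, v^2 + 16/5uw - 16/15u + 16/5v - 16/5w - 36/5, vw - 2w}.

Buchberger on the second generating set:
h_1 = -5/4v^2 - 4uw + 4/3u - 4v + 4w + 9, LT = v^2.
h_2 = -5v^2 - 16uw + 4vw + 16/3u - 16v + 8w + 36, LT = v^2.

S(h_1,h_2): lcm = v^2. S = 4/5vw - 8/5w.
  leading term vw: no divisor's leading term divides it; move 4/5vw to the remainder.
  leading term w: no divisor's leading term divides it; move -8/5w to the remainder.
  remainder 4/5vw - 8/5w ≠ 0; add k_3 = 4/5vw - 8/5w to the basis.

S(h_1,k_3): lcm = v^2w. S = 16/5uw^2 - 16/15uw + 26/5vw - 16/5w^2 - 36/5w.
  leading term uw^2: no divisor's leading term divides it; move 16/5uw^2 to the remainder.
  leading term uw: no divisor's leading term divides it; move -16/15uw to the remainder.
  leading term vw: subtract (13/2)·k_3 from 26/5vw - 16/5w^2 - 36/5w → -16/5w^2 + 16/5w
  leading term w^2: no divisor's leading term divides it; move -16/5w^2 to the remainder.
  leading term w: no divisor's leading term divides it; move 16/5w to the remainder.
  remainder 16/5uw^2 - 16/15uw - 16/5w^2 + 16/5w ≠ 0; add k_4 = 16/5uw^2 - 16/15uw - 16/5w^2 + 16/5w to the basis.

S(h_2,k_3): lcm = v^2w. S = 16/5uw^2 - 4/5vw^2 - 16/15uw + 26/5vw - 8/5w^2 - 36/5w.
  leading term uw^2: subtract (1)·k_4 from 16/5uw^2 - 4/5vw^2 - 16/15uw + 26/5vw - 8/5w^2 - 36/5w → -4/5vw^2 + 26/5vw + 8/5w^2 - 52/5w
  leading term vw^2: subtract (-w)·k_3 from -4/5vw^2 + 26/5vw + 8/5w^2 - 52/5w → 26/5vw - 52/5w
  leading term vw: subtract (13/2)·k_3 from 26/5vw - 52/5w → 0
  remainder 0.

S(h_1,k_4): leading monomials are coprime, so the S-polynomial reduces to 0 (Buchberger's first criterion).
S(h_2,k_4): leading monomials are coprime, so the S-polynomial reduces to 0 (Buchberger's first criterion).
S(k_3,k_4): lcm = uvw^2. S = 1/3uvw - 2uw^2 + vw^2 - vw.
  leading term uvw: subtract (5/12u)·k_3 from 1/3uvw - 2uw^2 + vw^2 - vw → -2uw^2 + vw^2 + 2/3uw - vw
  leading term uw^2: subtract (-5/8)·k_4 from -2uw^2 + vw^2 + 2/3uw - vw → vw^2 - vw - 2w^2 + 2w
  leading term vw^2: subtract (5/4w)·k_3 from vw^2 - vw - 2w^2 + 2w → -vw + 2w
  leading term vw: subtract (-5/4)·k_3 from -vw + 2w → 0
  remainder 0.

Every S-polynomial of the final basis reduces to 0, so we have a Gröbner basis.
Inter-reduce: drop elements whose leading term is divisible by another's, tail-reduce, and make monic.
Reduced Gröbner basis: {uw^2 - 1/3uw - w^2 + w, v^2 + 16/5uw - 16/15u + 16/5v - 16/5w - 36/5, vw - 2w}.

These coincide, so the ideals are equal.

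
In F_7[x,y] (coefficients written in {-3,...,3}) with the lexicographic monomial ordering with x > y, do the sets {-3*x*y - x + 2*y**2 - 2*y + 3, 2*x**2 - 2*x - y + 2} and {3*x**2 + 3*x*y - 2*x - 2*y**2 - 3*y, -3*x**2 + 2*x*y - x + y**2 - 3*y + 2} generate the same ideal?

Equality of ideals is decidable: compute both reduced Gröbner bases (unique for the ordering) and check whether they agree.
Buchberger on the first generating set:
f_1 = -3*x*y - x + 2*y**2 - 2*y + 3, LT = x*y.
f_2 = 2*x**2 - 2*x - y + 2, LT = x**2.

S(f_1,f_2): lcm = x**2*y. S = -2*x**2 - 3*x*y**2 - 3*x*y - x - 3*y**2 - y.
  leading term x**2: subtract (-1)·f_2 from -2*x**2 - 3*x*y**2 - 3*x*y - x - 3*y**2 - y → -3*x*y**2 - 3*x*y - 3*x - 3*y**2 - 2*y + 2
  leading term x*y**2: subtract (y)·f_1 from -3*x*y**2 - 3*x*y - 3*x - 3*y**2 - 2*y + 2 → -2*x*y - 3*x - 2*y**3 - y**2 + 2*y + 2
  leading term x*y: subtract (3)·f_1 from -2*x*y - 3*x - 2*y**3 - y**2 + 2*y + 2 → -2*y**3 + y
  leading term y**3: no divisor's leading term divides it; move -2*y**3 to the remainder.
  leading term y: no divisor's leading term divides it; move y to the remainder.
  remainder -2*y**3 + y ≠ 0; add g_3 = -2*y**3 + y to the basis.

The other S-polynomials (S(f_1,g_3), S(f_2,g_3)) all reduce to 0 modulo the current basis, so we have a Gröbner basis.
Inter-reduce: drop elements whose leading term is divisible by another's, tail-reduce, and make monic.
Reduced Gröbner basis: {x**2 - x + 3*y + 1, x*y - 2*x - 3*y**2 + 3*y - 1, y**3 + 3*y}.

Buchberger on the second generating set:
h_1 = 3*x**2 + 3*x*y - 2*x - 2*y**2 - 3*y, LT = x**2.
h_2 = -3*x**2 + 2*x*y - x + y**2 - 3*y + 2, LT = x**2.

S(h_1,h_2): lcm = x**2. S = -3*x*y - x + 2*y**2 - 2*y + 3.
  leading term x*y: no divisor's leading term divides it; move -3*x*y to the remainder.
  leading term x: no divisor's leading term divides it; move -x to the remainder.
  leading term y**2: no divisor's leading term divides it; move 2*y**2 to the remainder.
  leading term y: no divisor's leading term divides it; move -2*y to the remainder.
  leading term 1: no divisor's leading term divides it; move 3 to the remainder.
  remainder -3*x*y - x + 2*y**2 - 2*y + 3 ≠ 0; add k_3 = -3*x*y - x + 2*y**2 - 2*y + 3 to the basis.

S(h_1,k_3): lcm = x**2*y. S = 2*x**2 - 3*x*y**2 + x*y + x - 3*y**3 - y**2.
  leading term x**2: subtract (3)·h_1 from 2*x**2 - 3*x*y**2 + x*y + x - 3*y**3 - y**2 → -3*x*y**2 - x*y - 3*y**3 - 2*y**2 + 2*y
  leading term x*y**2: subtract (y)·k_3 from -3*x*y**2 - x*y - 3*y**3 - 2*y**2 + 2*y → 2*y**3 - y
  leading term y**3: no divisor's leading term divides it; move 2*y**3 to the remainder.
  leading term y: no divisor's leading term divides it; move -y to the remainder.
  remainder 2*y**3 - y ≠ 0; add k_4 = 2*y**3 - y to the basis.

The other S-polynomials (S(h_2,k_3), S(h_1,k_4), S(h_2,k_4), S(k_3,k_4)) all reduce to 0 modulo the current basis, so we have a Gröbner basis.
Inter-reduce: drop elements whose leading term is divisible by another's, tail-reduce, and make monic.
Reduced Gröbner basis: {x**2 - x + 3*y + 1, x*y - 2*x - 3*y**2 + 3*y - 1, y**3 + 3*y}.

The two bases agree; hence the ideals are identical.

Yes, the ideals are equal.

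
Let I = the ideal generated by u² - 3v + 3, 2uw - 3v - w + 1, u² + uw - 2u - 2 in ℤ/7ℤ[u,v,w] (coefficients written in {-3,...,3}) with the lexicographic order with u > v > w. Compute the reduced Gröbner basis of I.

Buchberger's algorithm terminates because the ascending chain of leading-term ideals stabilizes.

f_1 = u² - 3v + 3, LT = u².
f_2 = 2uw - 3v - w + 1, LT = uw.
f_3 = u² + uw - 2u - 2, LT = u².

S(f_1,f_2): lcm = u²w. S = -2uv - 3uw + 3u - 3vw + 3w.
  leading term uv: no divisor's leading term divides it; move -2uv to the remainder.
  leading term uw: subtract (2)·f_2 from -3uw + 3u - 3vw + 3w → 3u - 3vw - v - 2w - 2
  leading term u: no divisor's leading term divides it; move 3u to the remainder.
  leading term vw: no divisor's leading term divides it; move -3vw to the remainder.
  leading term v: no divisor's leading term divides it; move -v to the remainder.
  leading term w: no divisor's leading term divides it; move -2w to the remainder.
  leading term 1: no divisor's leading term divides it; move -2 to the remainder.
  remainder -2uv + 3u - 3vw - v - 2w - 2 ≠ 0; add g_4 = -2uv + 3u - 3vw - v - 2w - 2 to the basis.

S(f_1,f_3): lcm = u². S = -uw + 2u - 3v - 2.
  leading term uw: subtract (3)·f_2 from -uw + 2u - 3v - 2 → 2u - v + 3w + 2
  leading term u: no divisor's leading term divides it; move 2u to the remainder.
  leading term v: no divisor's leading term divides it; move -v to the remainder.
  leading term w: no divisor's leading term divides it; move 3w to the remainder.
  leading term 1: no divisor's leading term divides it; move 2 to the remainder.
  remainder 2u - v + 3w + 2 ≠ 0; add g_5 = 2u - v + 3w + 2 to the basis.

S(f_2,f_3): lcm = u²w. S = 2uv - uw² - 2uw - 3u + 2w.
  leading term uv: subtract (-1)·g_4 from 2uv - uw² - 2uw - 3u + 2w → -uw² - 2uw - 3vw - v - 2
  leading term uw²: subtract (3w)·f_2 from -uw² - 2uw - 3vw - v - 2 → -2uw - vw - v + 3w² - 3w - 2
  leading term uw: subtract (-1)·f_2 from -2uw - vw - v + 3w² - 3w - 2 → -vw + 3v + 3w² + 3w - 1
  leading term vw: no divisor's leading term divides it; move -vw to the remainder.
  leading term v: no divisor's leading term divides it; move 3v to the remainder.
  leading term w²: no divisor's leading term divides it; move 3w² to the remainder.
  leading term w: no divisor's leading term divides it; move 3w to the remainder.
  leading term 1: no divisor's leading term divides it; move -1 to the remainder.
  remainder -vw + 3v + 3w² + 3w - 1 ≠ 0; add g_6 = -vw + 3v + 3w² + 3w - 1 to the basis.

S(f_2,g_4): lcm = uvw. S = -2uw + 2v² + 2vw² - vw - 3v - w² - w.
  leading term uw: subtract (-1)·f_2 from -2uw + 2v² + 2vw² - vw - 3v - w² - w → 2v² + 2vw² - vw + v - w² - 2w + 1
  leading term v²: no divisor's leading term divides it; move 2v² to the remainder.
  leading term vw²: subtract (-2w)·g_6 from 2vw² - vw + v - w² - 2w + 1 → -2vw + v - w³ - 2w² + 3w + 1
  leading term vw: subtract (2)·g_6 from -2vw + v - w³ - 2w² + 3w + 1 → 2v - w³ - w² - 3w + 3
  leading term v: no divisor's leading term divides it; move 2v to the remainder.
  leading term w³: no divisor's leading term divides it; move -w³ to the remainder.
  leading term w²: no divisor's leading term divides it; move -w² to the remainder.
  leading term w: no divisor's leading term divides it; move -3w to the remainder.
  leading term 1: no divisor's leading term divides it; move 3 to the remainder.
  remainder 2v² + 2v - w³ - w² - 3w + 3 ≠ 0; add g_7 = 2v² + 2v - w³ - w² - 3w + 3 to the basis.

S(f_3,g_4): lcm = u²v. S = -2u² + 3uvw + uv - uw - u - 2v.
  leading term u²: subtract (-2)·f_1 from -2u² + 3uvw + uv - uw - u - 2v → 3uvw + uv - uw - u - v - 1
  leading term uvw: subtract (-2v)·f_2 from 3uvw + uv - uw - u - v - 1 → uv - uw - u + v² - 2vw + v - 1
  leading term uv: subtract (3)·g_4 from uv - uw - u + v² - 2vw + v - 1 → -uw - 3u + v² - 3v - w - 2
  leading term uw: subtract (3)·f_2 from -uw - 3u + v² - 3v - w - 2 → -3u + v² - v + 2w + 2
  leading term u: subtract (2)·g_5 from -3u + v² - v + 2w + 2 → v² + v + 3w - 2
  leading term v²: subtract (-3)·g_7 from v² + v + 3w - 2 → -3w³ - 3w² + w
  leading term w³: no divisor's leading term divides it; move -3w³ to the remainder.
  leading term w²: no divisor's leading term divides it; move -3w² to the remainder.
  leading term w: no divisor's leading term divides it; move w to the remainder.
  remainder -3w³ - 3w² + w ≠ 0; add g_8 = -3w³ - 3w² + w to the basis.

S(f_1,g_5): lcm = u². S = -3uv + 2uw - u - 3v + 3.
  leading term uv: subtract (-2)·g_4 from -3uv + 2uw - u - 3v + 3 → 2uw - 2u + vw + 2v + 3w - 1
  leading term uw: subtract (1)·f_2 from 2uw - 2u + vw + 2v + 3w - 1 → -2u + vw - 2v - 3w - 2
  leading term u: subtract (-1)·g_5 from -2u + vw - 2v - 3w - 2 → vw - 3v
  leading term vw: subtract (-1)·g_6 from vw - 3v → 3w² + 3w - 1
  leading term w²: no divisor's leading term divides it; move 3w² to the remainder.
  leading term w: no divisor's leading term divides it; move 3w to the remainder.
  leading term 1: no divisor's leading term divides it; move -1 to the remainder.
  remainder 3w² + 3w - 1 ≠ 0; add g_9 = 3w² + 3w - 1 to the basis.

The other S-polynomials (S(f_1,g_4), S(f_2,g_5), S(f_3,g_5), S(g_4,g_5), S(f_1,g_6), S(f_2,g_6), S(f_3,g_6), S(g_4,g_6), S(g_5,g_6), S(f_1,g_7), S(f_2,g_7), S(f_3,g_7), S(g_4,g_7), S(g_5,g_7), S(g_6,g_7), S(f_1,g_8), S(f_2,g_8), S(f_3,g_8), S(g_4,g_8), S(g_5,g_8), S(g_6,g_8), S(g_7,g_8), S(f_1,g_9), S(f_2,g_9), S(f_3,g_9), S(g_4,g_9), S(g_5,g_9), S(g_6,g_9), S(g_7,g_9), S(g_8,g_9)) all reduce to 0 modulo the current basis, so we have a Gröbner basis.
Inter-reduce: drop elements whose leading term is divisible by another's, tail-reduce, and make monic.

G = {u + 3v - 2w + 1, v² + v + 3w - 2, vw - 3v, w² + w + 2}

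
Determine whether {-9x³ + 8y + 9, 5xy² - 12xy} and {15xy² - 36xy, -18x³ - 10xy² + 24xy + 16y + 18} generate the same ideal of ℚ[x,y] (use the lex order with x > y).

Yes, the ideals are equal.

Since reduced Gröbner bases are canonical representatives of ideals under a given ordering, it suffices to compute and compare them.
Buchberger on the first generating set:
f_1 = -9x³ + 8y + 9, LT = x³.
f_2 = 5xy² - 12xy, LT = xy².

S(f_1,f_2): lcm = x³y². S = 12/5x³y - 8/9y³ - y².
  reduce S modulo (f_1, f_2):
  remainder -8/9y³ + 17/15y² + 12/5y ≠ 0; add g_3 = -8/9y³ + 17/15y² + 12/5y to the basis.

The other S-polynomials (S(f_1,g_3), S(f_2,g_3)) all reduce to 0 modulo the current basis, so we have a Gröbner basis.
Inter-reduce: drop elements whose leading term is divisible by another's, tail-reduce, and make monic.
Reduced Gröbner basis: {x³ - 8/9y - 1, xy² - 12/5xy, y³ - 51/40y² - 27/10y}.

Buchberger on the second generating set:
h_1 = 15xy² - 36xy, LT = xy².
h_2 = -18x³ - 10xy² + 24xy + 16y + 18, LT = x³.

S(h_1,h_2): lcm = x³y². S = -12/5x³y - 5/9xy⁴ + 4/3xy³ + 8/9y³ + y².
  reduce S modulo (h_1, h_2):
  remainder 8/9y³ - 17/15y² - 12/5y ≠ 0; add k_3 = 8/9y³ - 17/15y² - 12/5y to the basis.

The other S-polynomials (S(h_1,k_3), S(h_2,k_3)) all reduce to 0 modulo the current basis, so we have a Gröbner basis.
Inter-reduce: drop elements whose leading term is divisible by another's, tail-reduce, and make monic.
Reduced Gröbner basis: {x³ - 8/9y - 1, xy² - 12/5xy, y³ - 51/40y² - 27/10y}.

These coincide, so the ideals are equal.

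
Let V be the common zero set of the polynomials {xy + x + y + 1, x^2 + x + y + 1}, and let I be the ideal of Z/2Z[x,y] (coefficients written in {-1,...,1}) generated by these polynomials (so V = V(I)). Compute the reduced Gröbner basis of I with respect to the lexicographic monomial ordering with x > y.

f_1 = xy + x + y + 1, LT = xy.
f_2 = x^2 + x + y + 1, LT = x^2.

S(f_1,f_2): lcm = x^2y. S = x^2 + x + y^2 + y.
  leading term x^2: subtract (1)·f_2 from x^2 + x + y^2 + y → y^2 + 1
  leading term y^2: no divisor's leading term divides it; move y^2 to the remainder.
  leading term 1: no divisor's leading term divides it; move 1 to the remainder.
  remainder y^2 + 1 ≠ 0; add g_3 = y^2 + 1 to the basis.

The other S-polynomials (S(f_1,g_3), S(f_2,g_3)) all reduce to 0 modulo the current basis, so we have a Gröbner basis.

G = {x^2 + x + y + 1, xy + x + y + 1, y^2 + 1}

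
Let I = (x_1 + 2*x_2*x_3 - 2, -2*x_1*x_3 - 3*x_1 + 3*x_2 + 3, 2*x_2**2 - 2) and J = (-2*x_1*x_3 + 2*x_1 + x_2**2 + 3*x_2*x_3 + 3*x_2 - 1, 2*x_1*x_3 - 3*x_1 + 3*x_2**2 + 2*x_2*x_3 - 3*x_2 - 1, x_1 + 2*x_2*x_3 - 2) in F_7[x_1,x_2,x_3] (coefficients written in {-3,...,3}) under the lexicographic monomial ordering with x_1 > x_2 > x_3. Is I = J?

For a fixed monomial order, each ideal has a unique reduced Gröbner basis; comparing bases decides equality.
Buchberger on the first generating set:
f_1 = x_1 + 2*x_2*x_3 - 2, LT = x_1.
f_2 = -2*x_1*x_3 - 3*x_1 + 3*x_2 + 3, LT = x_1*x_3.
f_3 = 2*x_2**2 - 2, LT = x_2**2.

S(f_1,f_2): lcm = x_1*x_3. S = 2*x_1 + 2*x_2*x_3**2 - 2*x_2 - 2*x_3 - 2.
  reduce S modulo (f_1, f_2, f_3):
  remainder 2*x_2*x_3**2 + 3*x_2*x_3 - 2*x_2 - 2*x_3 + 2 ≠ 0; add g_4 = 2*x_2*x_3**2 + 3*x_2*x_3 - 2*x_2 - 2*x_3 + 2 to the basis.

S(f_3,g_4): lcm = x_2**2*x_3**2. S = 2*x_2**2*x_3 + x_2**2 + x_2*x_3 - x_2 - x_3**2.
  reduce S modulo (f_1, f_2, f_3, g_4):
  remainder x_2*x_3 - x_2 - x_3**2 + 2*x_3 + 1 ≠ 0; add g_5 = x_2*x_3 - x_2 - x_3**2 + 2*x_3 + 1 to the basis.

S(g_4,g_5): lcm = x_2*x_3**2. S = -x_2*x_3 - x_2 + x_3**3 - 2*x_3**2 - 2*x_3 + 1.
  reduce S modulo (f_1, f_2, f_3, g_4, g_5):
  remainder -2*x_2 + x_3**3 - 3*x_3**2 + 2 ≠ 0; add g_6 = -2*x_2 + x_3**3 - 3*x_3**2 + 2 to the basis.

S(g_4,g_6): lcm = x_2*x_3**2. S = -2*x_2*x_3 - x_2 - 3*x_3**5 + 2*x_3**4 + x_3**2 - x_3 + 1.
  reduce S modulo (f_1, f_2, f_3, g_4, g_5, g_6):
  remainder -3*x_3**5 + 2*x_3**4 + 2*x_3**3 + 3*x_3 ≠ 0; add g_7 = -3*x_3**5 + 2*x_3**4 + 2*x_3**3 + 3*x_3 to the basis.

S(g_5,g_6): lcm = x_2*x_3. S = -x_2 - 3*x_3**4 + 2*x_3**3 - x_3**2 + 3*x_3 + 1.
  reduce S modulo (f_1, f_2, f_3, g_4, g_5, g_6, g_7):
  remainder -3*x_3**4 - 2*x_3**3 - 3*x_3**2 + 3*x_3 ≠ 0; add g_8 = -3*x_3**4 - 2*x_3**3 - 3*x_3**2 + 3*x_3 to the basis.

The other S-polynomials (S(f_1,f_3), S(f_2,f_3), S(f_1,g_4), S(f_2,g_4), S(f_1,g_5), S(f_2,g_5), S(f_3,g_5), S(f_1,g_6), S(f_2,g_6), S(f_3,g_6), S(f_1,g_7), S(f_2,g_7), S(f_3,g_7), S(g_4,g_7), S(g_5,g_7), S(g_6,g_7), S(f_1,g_8), S(f_2,g_8), S(f_3,g_8), S(g_4,g_8), S(g_5,g_8), S(g_6,g_8), S(g_7,g_8)) all reduce to 0 modulo the current basis, so we have a Gröbner basis.
Inter-reduce: drop elements whose leading term is divisible by another's, tail-reduce, and make monic.
Reduced Gröbner basis: {x_1 + x_3**3 - x_3**2 + 3*x_3 - 2, x_2 + 3*x_3**3 - 2*x_3**2 - 1, x_3**4 + 3*x_3**3 + x_3**2 - x_3}.

Buchberger on the second generating set:
h_1 = -2*x_1*x_3 + 2*x_1 + x_2**2 + 3*x_2*x_3 + 3*x_2 - 1, LT = x_1*x_3.
h_2 = 2*x_1*x_3 - 3*x_1 + 3*x_2**2 + 2*x_2*x_3 - 3*x_2 - 1, LT = x_1*x_3.
h_3 = x_1 + 2*x_2*x_3 - 2, LT = x_1.

S(h_1,h_2): lcm = x_1*x_3. S = -3*x_1 - 2*x_2**2 + x_2*x_3 + 1.
  reduce S modulo (h_1, h_2, h_3):
  remainder -2*x_2**2 + 2 ≠ 0; add k_4 = -2*x_2**2 + 2 to the basis.

S(h_1,h_3): lcm = x_1*x_3. S = -x_1 + 3*x_2**2 - 2*x_2*x_3**2 + 2*x_2*x_3 + 2*x_2 + 2*x_3 - 3.
  reduce S modulo (h_1, h_2, h_3, k_4):
  remainder -2*x_2*x_3**2 - 3*x_2*x_3 + 2*x_2 + 2*x_3 - 2 ≠ 0; add k_5 = -2*x_2*x_3**2 - 3*x_2*x_3 + 2*x_2 + 2*x_3 - 2 to the basis.

S(h_1,k_5): lcm = x_1*x_2*x_3**2. S = x_1*x_2*x_3 + x_1*x_2 + x_1*x_3 - x_1 + 3*x_2**3*x_3 + 2*x_2**2*x_3**2 + 2*x_2**2*x_3 - 3*x_2*x_3.
  reduce S modulo (h_1, h_2, h_3, k_4, k_5):
  remainder -2*x_2*x_3 + 2*x_2 + 2*x_3**2 + 3*x_3 - 2 ≠ 0; add k_6 = -2*x_2*x_3 + 2*x_2 + 2*x_3**2 + 3*x_3 - 2 to the basis.

S(k_5,k_6): lcm = x_2*x_3**2. S = -x_2*x_3 - x_2 + x_3**3 - 2*x_3**2 - 2*x_3 + 1.
  reduce S modulo (h_1, h_2, h_3, k_4, k_5, k_6):
  remainder -2*x_2 + x_3**3 - 3*x_3**2 + 2 ≠ 0; add k_7 = -2*x_2 + x_3**3 - 3*x_3**2 + 2 to the basis.

S(k_5,k_7): lcm = x_2*x_3**2. S = -2*x_2*x_3 - x_2 - 3*x_3**5 + 2*x_3**4 + x_3**2 - x_3 + 1.
  reduce S modulo (h_1, h_2, h_3, k_4, k_5, k_6, k_7):
  remainder -3*x_3**5 + 2*x_3**4 + 2*x_3**3 + 3*x_3 ≠ 0; add k_8 = -3*x_3**5 + 2*x_3**4 + 2*x_3**3 + 3*x_3 to the basis.

S(k_6,k_7): lcm = x_2*x_3. S = -x_2 - 3*x_3**4 + 2*x_3**3 - x_3**2 + 3*x_3 + 1.
  reduce S modulo (h_1, h_2, h_3, k_4, k_5, k_6, k_7, k_8):
  remainder -3*x_3**4 - 2*x_3**3 - 3*x_3**2 + 3*x_3 ≠ 0; add k_9 = -3*x_3**4 - 2*x_3**3 - 3*x_3**2 + 3*x_3 to the basis.

The other S-polynomials (S(h_2,h_3), S(h_1,k_4), S(h_2,k_4), S(h_3,k_4), S(h_2,k_5), S(h_3,k_5), S(k_4,k_5), S(h_1,k_6), S(h_2,k_6), S(h_3,k_6), S(k_4,k_6), S(h_1,k_7), S(h_2,k_7), S(h_3,k_7), S(k_4,k_7), S(h_1,k_8), S(h_2,k_8), S(h_3,k_8), S(k_4,k_8), S(k_5,k_8), S(k_6,k_8), S(k_7,k_8), S(h_1,k_9), S(h_2,k_9), S(h_3,k_9), S(k_4,k_9), S(k_5,k_9), S(k_6,k_9), S(k_7,k_9), S(k_8,k_9)) all reduce to 0 modulo the current basis, so we have a Gröbner basis.
Inter-reduce: drop elements whose leading term is divisible by another's, tail-reduce, and make monic.
Reduced Gröbner basis: {x_1 + x_3**3 - x_3**2 + 3*x_3 - 2, x_2 + 3*x_3**3 - 2*x_3**2 - 1, x_3**4 + 3*x_3**3 + x_3**2 - x_3}.

These coincide, so the ideals are equal.

Yes, the ideals are equal.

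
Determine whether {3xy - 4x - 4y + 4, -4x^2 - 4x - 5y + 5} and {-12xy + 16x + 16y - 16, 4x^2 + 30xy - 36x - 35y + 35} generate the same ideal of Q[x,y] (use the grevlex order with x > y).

Yes, the ideals are equal.

Since reduced Gröbner bases are canonical representatives of ideals under a given ordering, it suffices to compute and compare them.
Buchberger on the first generating set:
f_1 = 3xy - 4x - 4y + 4, LT = xy.
f_2 = -4x^2 - 4x - 5y + 5, LT = x^2.

S(f_1,f_2): lcm = x^2y. S = -4/3x^2 - 7/3xy - 5/4y^2 + 4/3x + 5/4y.
  leading term x^2: subtract (1/3)·f_2 from -4/3x^2 - 7/3xy - 5/4y^2 + 4/3x + 5/4y → -7/3xy - 5/4y^2 + 8/3x + 35/12y - 5/3
  leading term xy: subtract (-7/9)·f_1 from -7/3xy - 5/4y^2 + 8/3x + 35/12y - 5/3 → -5/4y^2 - 4/9x - 7/36y + 13/9
  leading term y^2: no divisor's leading term divides it; move -5/4y^2 to the remainder.
  leading term x: no divisor's leading term divides it; move -4/9x to the remainder.
  leading term y: no divisor's leading term divides it; move -7/36y to the remainder.
  leading term 1: no divisor's leading term divides it; move 13/9 to the remainder.
  remainder -5/4y^2 - 4/9x - 7/36y + 13/9 ≠ 0; add g_3 = -5/4y^2 - 4/9x - 7/36y + 13/9 to the basis.

S(f_1,g_3): lcm = xy^2. S = -16/45x^2 - 67/45xy - 4/3y^2 + 52/45x + 4/3y.
  leading term x^2: subtract (4/45)·f_2 from -16/45x^2 - 67/45xy - 4/3y^2 + 52/45x + 4/3y → -67/45xy - 4/3y^2 + 68/45x + 16/9y - 4/9
  leading term xy: subtract (-67/135)·f_1 from -67/45xy - 4/3y^2 + 68/45x + 16/9y - 4/9 → -4/3y^2 - 64/135x - 28/135y + 208/135
  leading term y^2: subtract (16/15)·g_3 from -4/3y^2 - 64/135x - 28/135y + 208/135 → 0
  remainder 0.

S(f_2,g_3): leading monomials are coprime, so the S-polynomial reduces to 0 (Buchberger's first criterion).
Every S-polynomial of the final basis reduces to 0, so we have a Gröbner basis.
Inter-reduce: drop elements whose leading term is divisible by another's, tail-reduce, and make monic.
Reduced Gröbner basis: {x^2 + x + 5/4y - 5/4, xy - 4/3x - 4/3y + 4/3, y^2 + 16/45x + 7/45y - 52/45}.

Buchberger on the second generating set:
h_1 = -12xy + 16x + 16y - 16, LT = xy.
h_2 = 4x^2 + 30xy - 36x - 35y + 35, LT = x^2.

S(h_1,h_2): lcm = x^2y. S = -15/2xy^2 - 4/3x^2 + 23/3xy + 35/4y^2 + 4/3x - 35/4y.
  leading term xy^2: subtract (5/8y)·h_1 from -15/2xy^2 - 4/3x^2 + 23/3xy + 35/4y^2 + 4/3x - 35/4y → -4/3x^2 - 7/3xy - 5/4y^2 + 4/3x + 5/4y
  leading term x^2: subtract (-1/3)·h_2 from -4/3x^2 - 7/3xy - 5/4y^2 + 4/3x + 5/4y → 23/3xy - 5/4y^2 - 32/3x - 125/12y + 35/3
  leading term xy: subtract (-23/36)·h_1 from 23/3xy - 5/4y^2 - 32/3x - 125/12y + 35/3 → -5/4y^2 - 4/9x - 7/36y + 13/9
  leading term y^2: no divisor's leading term divides it; move -5/4y^2 to the remainder.
  leading term x: no divisor's leading term divides it; move -4/9x to the remainder.
  leading term y: no divisor's leading term divides it; move -7/36y to the remainder.
  leading term 1: no divisor's leading term divides it; move 13/9 to the remainder.
  remainder -5/4y^2 - 4/9x - 7/36y + 13/9 ≠ 0; add k_3 = -5/4y^2 - 4/9x - 7/36y + 13/9 to the basis.

S(h_1,k_3): lcm = xy^2. S = -16/45x^2 - 67/45xy - 4/3y^2 + 52/45x + 4/3y.
  leading term x^2: subtract (-4/45)·h_2 from -16/45x^2 - 67/45xy - 4/3y^2 + 52/45x + 4/3y → 53/45xy - 4/3y^2 - 92/45x - 16/9y + 28/9
  leading term xy: subtract (-53/540)·h_1 from 53/45xy - 4/3y^2 - 92/45x - 16/9y + 28/9 → -4/3y^2 - 64/135x - 28/135y + 208/135
  leading term y^2: subtract (16/15)·k_3 from -4/3y^2 - 64/135x - 28/135y + 208/135 → 0
  remainder 0.

S(h_2,k_3): leading monomials are coprime, so the S-polynomial reduces to 0 (Buchberger's first criterion).
Every S-polynomial of the final basis reduces to 0, so we have a Gröbner basis.
Inter-reduce: drop elements whose leading term is divisible by another's, tail-reduce, and make monic.
Reduced Gröbner basis: {x^2 + x + 5/4y - 5/4, xy - 4/3x - 4/3y + 4/3, y^2 + 16/45x + 7/45y - 52/45}.

The two bases agree; hence the ideals are identical.
The choice of monomial ordering does not affect the verdict — as long as both bases are computed under the same ordering, their equality decides ideal equality.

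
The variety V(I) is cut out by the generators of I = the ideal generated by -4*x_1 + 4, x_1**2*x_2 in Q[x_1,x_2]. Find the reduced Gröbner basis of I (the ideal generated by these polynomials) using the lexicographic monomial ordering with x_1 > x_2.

The reduced Gröbner basis is the canonical form of the ideal for this ordering.

f_1 = -4*x_1 + 4, LT = x_1.
f_2 = x_1**2*x_2, LT = x_1**2*x_2.

S(f_1,f_2): lcm = x_1**2*x_2. S = -x_1*x_2.
  leading term x_1*x_2: subtract (1/4*x_2)·f_1 from -x_1*x_2 → -x_2
  leading term x_2: no divisor's leading term divides it; move -x_2 to the remainder.
  remainder -x_2 ≠ 0; add g_3 = -x_2 to the basis.

The other S-polynomials (S(f_1,g_3), S(f_2,g_3)) all reduce to 0 modulo the current basis, so we have a Gröbner basis.
Inter-reduce: drop elements whose leading term is divisible by another's, tail-reduce, and make monic.

G = {x_1 - 1, x_2}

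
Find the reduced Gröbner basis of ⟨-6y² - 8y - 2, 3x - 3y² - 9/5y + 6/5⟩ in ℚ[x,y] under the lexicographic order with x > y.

G = {x + 11/15y + 11/15, y² + 4/3y + ⅓}

Buchberger's algorithm terminates because the ascending chain of leading-term ideals stabilizes.

f_1 = -6y² - 8y - 2, LT = y².
f_2 = 3x - 3y² - 9/5y + 6/5, LT = x.

The S-polynomials (S(f_1,f_2)) all reduce to 0 modulo the current basis, so we have a Gröbner basis.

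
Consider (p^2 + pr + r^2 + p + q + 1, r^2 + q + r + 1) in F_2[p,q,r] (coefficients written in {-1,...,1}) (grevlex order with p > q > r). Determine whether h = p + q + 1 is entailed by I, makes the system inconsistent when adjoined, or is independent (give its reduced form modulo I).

First compute the reduced Gröbner basis of I by Buchberger's algorithm.
f_1 = p^2 + pr + r^2 + p + q + 1, LT = p^2.
f_2 = r^2 + q + r + 1, LT = r^2.

The S-polynomials (S(f_1,f_2)) all reduce to 0 modulo the current basis, so we have a Gröbner basis.
Inter-reduce: drop elements whose leading term is divisible by another's, tail-reduce, and make monic.
Reduced Gröbner basis: {p^2 + pr + p + r, r^2 + q + r + 1}.
Label its elements g_1 = p^2 + pr + p + r, g_2 = r^2 + q + r + 1.

Reduce h = p + q + 1 modulo G:
  leading term p: no divisor's leading term divides it; move p to the remainder.
  leading term q: no divisor's leading term divides it; move q to the remainder.
  leading term 1: no divisor's leading term divides it; move 1 to the remainder.
  normal form = p + q + 1.
The normal form is nonzero, so h ∉ I. Since h minus its normal form lies in I, I + (h) = I + (n) where n = p + q + 1; decide whether this ideal is the whole ring.
Run Buchberger on G together with n (pairs among the g_i already reduce to 0 since G is a Gröbner basis):
g_1 = p^2 + pr + p + r, LT = p^2.
g_2 = r^2 + q + r + 1, LT = r^2.
n = p + q + 1, LT = p.

S(g_1,n): lcm = p^2. S = pq + pr + r.
  reduce S modulo (g_1, g_2, n):
  remainder q^2 + qr + q ≠ 0; add m_4 = q^2 + qr + q to the basis.

The other S-polynomials (S(g_1,g_2), S(g_2,n), S(g_1,m_4), S(g_2,m_4), S(n,m_4)) all reduce to 0 modulo the current basis, so we have a Gröbner basis.
Inter-reduce: drop elements whose leading term is divisible by another's, tail-reduce, and make monic.
Reduced Gröbner basis: {q^2 + qr + q, r^2 + q + r + 1, p + q + 1}.
The reduced Gröbner basis of I + (h) is {q^2 + qr + q, r^2 + q + r + 1, p + q + 1} ≠ {1}, a proper ideal, so the enlarged system stays consistent: h is independent of I, with normal form p + q + 1.

The remainder on division by a Gröbner basis is unique — it is the normal form.

p + q + 1 is independent of I; its normal form modulo I is p + q + 1.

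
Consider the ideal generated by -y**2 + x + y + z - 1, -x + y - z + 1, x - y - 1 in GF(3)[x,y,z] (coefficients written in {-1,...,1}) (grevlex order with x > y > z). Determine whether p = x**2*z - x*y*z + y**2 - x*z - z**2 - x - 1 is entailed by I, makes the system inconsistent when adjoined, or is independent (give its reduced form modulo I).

x**2*z - x*y*z + y**2 - x*z - z**2 - x - 1 is independent of I; its normal form modulo I is y + 1.

First compute the reduced Gröbner basis of I by Buchberger's algorithm.
f_1 = -y**2 + x + y + z - 1, LT = y**2.
f_2 = -x + y - z + 1, LT = x.
f_3 = x - y - 1, LT = x.

S(f_2,f_3): lcm = x. S = z.
  leading term z: no divisor's leading term divides it; move z to the remainder.
  remainder z ≠ 0; add h_4 = z to the basis.

The other S-polynomials (S(f_1,f_2), S(f_1,f_3), S(f_1,h_4), S(f_2,h_4), S(f_3,h_4)) all reduce to 0 modulo the current basis, so we have a Gröbner basis.
Inter-reduce: drop elements whose leading term is divisible by another's, tail-reduce, and make monic.
Reduced Gröbner basis: {y**2 + y, x - y - 1, z}.
Label its elements g_1 = y**2 + y, g_2 = x - y - 1, g_3 = z.

Reduce p = x**2*z - x*y*z + y**2 - x*z - z**2 - x - 1 modulo G:
  leading term x**2*z: subtract (x*z)·g_2 from x**2*z - x*y*z + y**2 - x*z - z**2 - x - 1 → y**2 - z**2 - x - 1
  leading term y**2: subtract (1)·g_1 from y**2 - z**2 - x - 1 → -z**2 - x - y - 1
  leading term z**2: subtract (-z)·g_3 from -z**2 - x - y - 1 → -x - y - 1
  leading term x: subtract (-1)·g_2 from -x - y - 1 → y + 1
  leading term y: no divisor's leading term divides it; move y to the remainder.
  leading term 1: no divisor's leading term divides it; move 1 to the remainder.
  normal form = y + 1.
The normal form is nonzero, so p ∉ I. Since p minus its normal form lies in I, I + (p) = I + (r) where r = y + 1; decide whether this ideal is the whole ring.
Run Buchberger on G together with r (pairs among the g_i already reduce to 0 since G is a Gröbner basis):
g_1 = y**2 + y, LT = y**2.
g_2 = x - y - 1, LT = x.
g_3 = z, LT = z.
r = y + 1, LT = y.

The S-polynomials (S(g_1,g_2), S(g_1,g_3), S(g_1,r), S(g_2,g_3), S(g_2,r), S(g_3,r)) all reduce to 0 modulo the current basis, so we have a Gröbner basis.
Inter-reduce: drop elements whose leading term is divisible by another's, tail-reduce, and make monic.
Reduced Gröbner basis: {x, y + 1, z}.
The reduced Gröbner basis of I + (p) is {x, y + 1, z} ≠ {1}, a proper ideal, so the enlarged system stays consistent: p is independent of I, with normal form y + 1.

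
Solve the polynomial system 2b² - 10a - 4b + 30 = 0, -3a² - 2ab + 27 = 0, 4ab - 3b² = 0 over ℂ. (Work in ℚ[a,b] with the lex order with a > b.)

{(3, 0)}

Compute a lex Gröbner basis by Buchberger's algorithm.
f_1 = -10a + 2b² - 4b + 30, LT = a.
f_2 = -3a² - 2ab + 27, LT = a².
f_3 = 4ab - 3b², LT = ab.

S(f_1,f_2): lcm = a². S = -⅕ab² - 4/15ab - 3a + 9.
  leading term ab²: subtract (1/50b²)·f_1 from -⅕ab² - 4/15ab - 3a + 9 → -4/15ab - 3a - 1/25b⁴ + 2/25b³ - ⅗b² + 9
  leading term ab: subtract (2/75b)·f_1 from -4/15ab - 3a - 1/25b⁴ + 2/25b³ - ⅗b² + 9 → -3a - 1/25b⁴ + 2/75b³ - 37/75b² - ⅘b + 9
  leading term a: subtract (3/10)·f_1 from -3a - 1/25b⁴ + 2/75b³ - 37/75b² - ⅘b + 9 → -1/25b⁴ + 2/75b³ - 82/75b² + ⅖b
  leading term b⁴: no divisor's leading term divides it; move -1/25b⁴ to the remainder.
  leading term b³: no divisor's leading term divides it; move 2/75b³ to the remainder.
  leading term b²: no divisor's leading term divides it; move -82/75b² to the remainder.
  leading term b: no divisor's leading term divides it; move ⅖b to the remainder.
  remainder -1/25b⁴ + 2/75b³ - 82/75b² + ⅖b ≠ 0; add h_4 = -1/25b⁴ + 2/75b³ - 82/75b² + ⅖b to the basis.

S(f_1,f_3): lcm = ab. S = -⅕b³ + 23/20b² - 3b.
  leading term b³: no divisor's leading term divides it; move -⅕b³ to the remainder.
  leading term b²: no divisor's leading term divides it; move 23/20b² to the remainder.
  leading term b: no divisor's leading term divides it; move -3b to the remainder.
  remainder -⅕b³ + 23/20b² - 3b ≠ 0; add h_5 = -⅕b³ + 23/20b² - 3b to the basis.

S(f_2,f_3): lcm = a²b. S = 17/12ab² - 9b.
  leading term ab²: subtract (-17/120b²)·f_1 from 17/12ab² - 9b → 17/60b⁴ - 17/30b³ + 17/4b² - 9b
  leading term b⁴: subtract (-85/12)·h_4 from 17/60b⁴ - 17/30b³ + 17/4b² - 9b → -17/45b³ - 629/180b² - 37/6b
  leading term b³: subtract (17/9)·h_5 from -17/45b³ - 629/180b² - 37/6b → -17/3b² - ½b
  leading term b²: no divisor's leading term divides it; move -17/3b² to the remainder.
  leading term b: no divisor's leading term divides it; move -½b to the remainder.
  remainder -17/3b² - ½b ≠ 0; add h_6 = -17/3b² - ½b to the basis.

S(f_3,h_4): lcm = ab⁴. S = ⅔ab³ - 82/3ab² + 10ab - ¾b⁵.
  leading term ab³: subtract (-1/15b³)·f_1 from ⅔ab³ - 82/3ab² + 10ab - ¾b⁵ → -82/3ab² + 10ab - 37/60b⁵ - 4/15b⁴ + 2b³
  leading term ab²: subtract (41/15b²)·f_1 from -82/3ab² + 10ab - 37/60b⁵ - 4/15b⁴ + 2b³ → 10ab - 37/60b⁵ - 86/15b⁴ + 194/15b³ - 82b²
  leading term ab: subtract (-b)·f_1 from 10ab - 37/60b⁵ - 86/15b⁴ + 194/15b³ - 82b² → -37/60b⁵ - 86/15b⁴ + 224/15b³ - 86b² + 30b
  leading term b⁵: subtract (185/12b)·h_4 from -37/60b⁵ - 86/15b⁴ + 224/15b³ - 86b² + 30b → -553/90b⁴ + 2861/90b³ - 553/6b² + 30b
  leading term b⁴: subtract (2765/18)·h_4 from -553/90b⁴ + 2861/90b³ - 553/6b² + 30b → 7477/270b³ + 20461/270b² - 283/9b
  leading term b³: subtract (-7477/54)·h_5 from 7477/270b³ + 20461/270b² - 283/9b → 16921/72b² - 2681/6b
  leading term b²: subtract (-16921/408)·h_6 from 16921/72b² - 2681/6b → -127179/272b
  leading term b: no divisor's leading term divides it; move -127179/272b to the remainder.
  remainder -127179/272b ≠ 0; add h_7 = -127179/272b to the basis.

The other S-polynomials (S(f_1,h_4), S(f_2,h_4), S(f_1,h_5), S(f_2,h_5), S(f_3,h_5), S(h_4,h_5), S(f_1,h_6), S(f_2,h_6), S(f_3,h_6), S(h_4,h_6), S(h_5,h_6), S(f_1,h_7), S(f_2,h_7), S(f_3,h_7), S(h_4,h_7), S(h_5,h_7), S(h_6,h_7)) all reduce to 0 modulo the current basis, so we have a Gröbner basis.
Inter-reduce: drop elements whose leading term is divisible by another's, tail-reduce, and make monic.
Reduced Gröbner basis: {a - 3, b}.

From the last basis element, b = 0, so b takes values in {0}. Each choice, substituted upward through the basis, yields the corresponding point(s) of the solution set.
  b = 0: the earlier basis element becomes a - 3 = 0, giving a = 3 — point (3, 0).
Substituting each solution back into the original system confirms all equations vanish.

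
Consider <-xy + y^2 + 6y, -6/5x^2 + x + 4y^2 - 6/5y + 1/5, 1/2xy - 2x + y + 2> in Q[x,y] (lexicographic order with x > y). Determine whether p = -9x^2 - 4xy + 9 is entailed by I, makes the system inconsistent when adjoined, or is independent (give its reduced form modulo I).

-9x^2 - 4xy + 9 lies in I (it reduces to 0).

First compute the reduced Gröbner basis of I by Buchberger's algorithm.
f_1 = -xy + y^2 + 6y, LT = xy.
f_2 = -6/5x^2 + x + 4y^2 - 6/5y + 1/5, LT = x^2.
f_3 = 1/2xy - 2x + y + 2, LT = xy.

S(f_1,f_2): lcm = x^2y. S = -xy^2 - 31/6xy + 10/3y^3 - y^2 + 1/6y.
  reduce S modulo (f_1, f_2, f_3):
  remainder 7/3y^3 - 73/6y^2 - 185/6y ≠ 0; add h_4 = 7/3y^3 - 73/6y^2 - 185/6y to the basis.

S(f_1,f_3): lcm = xy. S = 4x - y^2 - 8y - 4.
  reduce S modulo (f_1, f_2, f_3, h_4):
  remainder 4x - y^2 - 8y - 4 ≠ 0; add h_5 = 4x - y^2 - 8y - 4 to the basis.

S(f_2,f_3): lcm = x^2y. S = 4x^2 - 17/6xy - 4x - 10/3y^3 + y^2 - 1/6y.
  reduce S modulo (f_1, f_2, f_3, h_4, h_5):
  remainder -127/21y^2 - 2795/42y ≠ 0; add h_6 = -127/21y^2 - 2795/42y to the basis.

S(f_3,h_4): lcm = xy^3. S = 17/14xy^2 + 185/14xy + 2y^3 + 4y^2.
  reduce S modulo (f_1, f_2, f_3, h_4, h_5, h_6):
  remainder -2363065/7112y ≠ 0; add h_7 = -2363065/7112y to the basis.

The other S-polynomials (S(f_1,h_4), S(f_2,h_4), S(f_1,h_5), S(f_2,h_5), S(f_3,h_5), S(h_4,h_5), S(f_1,h_6), S(f_2,h_6), S(f_3,h_6), S(h_4,h_6), S(h_5,h_6), S(f_1,h_7), S(f_2,h_7), S(f_3,h_7), S(h_4,h_7), S(h_5,h_7), S(h_6,h_7)) all reduce to 0 modulo the current basis, so we have a Gröbner basis.
Inter-reduce: drop elements whose leading term is divisible by another's, tail-reduce, and make monic.
Reduced Gröbner basis: {x - 1, y}.
Label its elements g_1 = x - 1, g_2 = y.

Reduce p = -9x^2 - 4xy + 9 modulo G:
  leading term x^2: subtract (-9x)·g_1 from -9x^2 - 4xy + 9 → -4xy - 9x + 9
  leading term xy: subtract (-4y)·g_1 from -4xy - 9x + 9 → -9x - 4y + 9
  leading term x: subtract (-9)·g_1 from -9x - 4y + 9 → -4y
  leading term y: subtract (-4)·g_2 from -4y → 0
  normal form = 0.
Since the normal form is 0, p ∈ I.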